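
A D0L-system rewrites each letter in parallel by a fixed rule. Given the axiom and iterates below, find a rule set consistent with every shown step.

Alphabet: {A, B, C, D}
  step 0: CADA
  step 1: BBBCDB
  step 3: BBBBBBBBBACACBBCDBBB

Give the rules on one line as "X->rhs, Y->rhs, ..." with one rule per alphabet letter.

A->B, B->AC, C->BB, D->CD

  step 0 ⇒ step 1: CADA ⇒ BB·B·CD·B
    A ↦ B
    C ↦ BB
    D ↦ CD
    B ↦ AC  (constrained at step 1)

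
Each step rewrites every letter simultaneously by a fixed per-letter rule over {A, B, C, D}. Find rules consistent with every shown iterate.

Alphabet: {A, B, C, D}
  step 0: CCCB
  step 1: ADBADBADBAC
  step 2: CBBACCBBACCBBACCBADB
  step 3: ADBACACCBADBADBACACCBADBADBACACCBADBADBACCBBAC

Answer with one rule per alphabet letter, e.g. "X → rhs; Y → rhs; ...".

A->CB, B->AC, C->ADB, D->B

  step 2 ⇒ step 3: CBBACCBBACCBBACCBADB ⇒ ADB·AC·AC·CB·ADB·ADB·AC·AC·CB·ADB·ADB·AC·AC·CB·ADB·ADB·AC·CB·B·AC
    A ↦ CB
    B ↦ AC
    C ↦ ADB
    D ↦ B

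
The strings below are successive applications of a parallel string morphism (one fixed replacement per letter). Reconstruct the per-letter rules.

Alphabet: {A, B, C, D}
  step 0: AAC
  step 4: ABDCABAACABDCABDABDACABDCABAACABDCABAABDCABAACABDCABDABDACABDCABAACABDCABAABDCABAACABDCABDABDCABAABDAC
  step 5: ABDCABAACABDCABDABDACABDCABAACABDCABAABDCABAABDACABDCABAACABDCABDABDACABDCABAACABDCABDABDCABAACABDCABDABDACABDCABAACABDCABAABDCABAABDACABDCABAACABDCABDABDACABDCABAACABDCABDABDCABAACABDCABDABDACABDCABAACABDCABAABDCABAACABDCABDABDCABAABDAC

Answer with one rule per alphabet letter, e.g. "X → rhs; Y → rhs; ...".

  step 4 ⇒ step 5: ABDCABAACABDCABDABDACABDCABAACABDCABAABDCABAACABDCABDABDACABDCABAACABDCABAABDCABAACABDCABDABDCABAABDAC ⇒ ABD·C·ABA·AC·ABD·C·ABD·ABD·AC·ABD·C·ABA·AC·ABD·C·ABA·ABD·C·ABA·ABD·AC·ABD·C·ABA·AC·ABD·C·ABD·ABD·AC·ABD·C·ABA·AC·ABD·C·ABD·ABD·C·ABA·AC·ABD·C·ABD·ABD·AC·ABD·C·ABA·AC·ABD·C·ABA·ABD·C·ABA·ABD·AC·ABD·C·ABA·AC·ABD·C·ABD·ABD·AC·ABD·C·ABA·AC·ABD·C·ABD·ABD·C·ABA·AC·ABD·C·ABD·ABD·AC·ABD·C·ABA·AC·ABD·C·ABA·ABD·C·ABA·AC·ABD·C·ABD·ABD·C·ABA·ABD·AC
    A ↦ ABD
    B ↦ C
    C ↦ AC
    D ↦ ABA

A->ABD, B->C, C->AC, D->ABA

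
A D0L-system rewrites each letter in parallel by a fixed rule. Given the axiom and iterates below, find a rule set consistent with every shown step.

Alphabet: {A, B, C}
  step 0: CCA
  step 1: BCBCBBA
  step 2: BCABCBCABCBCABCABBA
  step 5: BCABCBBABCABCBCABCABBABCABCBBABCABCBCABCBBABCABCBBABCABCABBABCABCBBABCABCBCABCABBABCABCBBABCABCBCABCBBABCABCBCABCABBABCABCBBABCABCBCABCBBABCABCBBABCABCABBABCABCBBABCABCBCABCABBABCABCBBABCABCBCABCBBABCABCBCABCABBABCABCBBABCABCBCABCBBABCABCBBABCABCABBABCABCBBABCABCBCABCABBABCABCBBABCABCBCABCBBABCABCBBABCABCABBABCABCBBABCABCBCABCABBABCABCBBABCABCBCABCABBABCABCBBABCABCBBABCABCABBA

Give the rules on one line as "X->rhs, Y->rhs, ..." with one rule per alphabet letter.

  step 1 ⇒ step 2: BCBCBBA ⇒ BCA·BC·BCA·BC·BCA·BCA·BBA
    A ↦ BBA
    B ↦ BCA
    C ↦ BC

A->BBA, B->BCA, C->BC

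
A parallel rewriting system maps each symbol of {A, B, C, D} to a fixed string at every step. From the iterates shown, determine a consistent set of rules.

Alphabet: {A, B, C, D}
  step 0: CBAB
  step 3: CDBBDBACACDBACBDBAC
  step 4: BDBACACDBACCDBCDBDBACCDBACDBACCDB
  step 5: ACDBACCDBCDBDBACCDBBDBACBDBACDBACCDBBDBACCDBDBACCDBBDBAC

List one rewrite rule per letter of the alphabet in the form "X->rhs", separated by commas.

A->CD, B->AC, C->B, D->DB

  step 4 ⇒ step 5: BDBACACDBACCDBCDBDBACCDBACDBACCDB ⇒ AC·DB·AC·CD·B·CD·B·DB·AC·CD·B·B·DB·AC·B·DB·AC·DB·AC·CD·B·B·DB·AC·CD·B·DB·AC·CD·B·B·DB·AC
    A ↦ CD
    B ↦ AC
    C ↦ B
    D ↦ DB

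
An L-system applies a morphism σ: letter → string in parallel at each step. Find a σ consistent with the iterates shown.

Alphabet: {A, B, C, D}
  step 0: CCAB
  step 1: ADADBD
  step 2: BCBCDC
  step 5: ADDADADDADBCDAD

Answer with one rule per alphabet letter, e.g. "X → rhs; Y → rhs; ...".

A->B, B->D, C->AD, D->C

  step 1 ⇒ step 2: ADADBD ⇒ B·C·B·C·D·C
    A ↦ B
    B ↦ D
    D ↦ C
  step 0 ⇒ step 1: CCAB ⇒ AD·AD·B·D
    C ↦ AD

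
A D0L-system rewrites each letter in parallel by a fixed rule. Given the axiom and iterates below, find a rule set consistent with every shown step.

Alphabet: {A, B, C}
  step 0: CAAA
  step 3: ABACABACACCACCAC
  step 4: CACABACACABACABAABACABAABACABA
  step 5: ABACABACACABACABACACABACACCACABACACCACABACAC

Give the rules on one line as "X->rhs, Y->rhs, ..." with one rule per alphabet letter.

  step 4 ⇒ step 5: CACABACACABACABAABACABAABACABA ⇒ ABA·C·ABA·C·A·C·ABA·C·ABA·C·A·C·ABA·C·A·C·C·A·C·ABA·C·A·C·C·A·C·ABA·C·A·C
    A ↦ C
    B ↦ A
    C ↦ ABA

A->C, B->A, C->ABA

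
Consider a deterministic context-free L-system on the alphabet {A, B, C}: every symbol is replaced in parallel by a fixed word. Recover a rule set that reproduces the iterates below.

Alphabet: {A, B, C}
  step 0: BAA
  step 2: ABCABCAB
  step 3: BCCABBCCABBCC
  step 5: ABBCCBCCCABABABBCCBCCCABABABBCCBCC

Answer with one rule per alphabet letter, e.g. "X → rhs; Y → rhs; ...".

  step 2 ⇒ step 3: ABCABCAB ⇒ BC·C·AB·BC·C·AB·BC·C
    A ↦ BC
    B ↦ C
    C ↦ AB

A->BC, B->C, C->AB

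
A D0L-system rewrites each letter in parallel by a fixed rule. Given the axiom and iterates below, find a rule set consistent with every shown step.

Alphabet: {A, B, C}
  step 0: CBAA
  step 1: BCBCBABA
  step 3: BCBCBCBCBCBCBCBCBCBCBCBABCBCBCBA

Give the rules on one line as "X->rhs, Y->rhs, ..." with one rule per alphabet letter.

  step 0 ⇒ step 1: CBAA ⇒ BC·BC·BA·BA
    A ↦ BA
    B ↦ BC
    C ↦ BC

A->BA, B->BC, C->BC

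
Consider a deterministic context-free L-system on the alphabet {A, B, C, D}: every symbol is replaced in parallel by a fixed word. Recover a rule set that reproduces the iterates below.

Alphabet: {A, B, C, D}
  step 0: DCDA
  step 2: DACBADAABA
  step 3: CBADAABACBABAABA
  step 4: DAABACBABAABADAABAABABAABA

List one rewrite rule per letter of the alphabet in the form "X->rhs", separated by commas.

A->BA, B->A, C->DA, D->C

  step 3 ⇒ step 4: CBADAABACBABAABA ⇒ DA·A·BA·C·BA·BA·A·BA·DA·A·BA·A·BA·BA·A·BA
    A ↦ BA
    B ↦ A
    C ↦ DA
    D ↦ C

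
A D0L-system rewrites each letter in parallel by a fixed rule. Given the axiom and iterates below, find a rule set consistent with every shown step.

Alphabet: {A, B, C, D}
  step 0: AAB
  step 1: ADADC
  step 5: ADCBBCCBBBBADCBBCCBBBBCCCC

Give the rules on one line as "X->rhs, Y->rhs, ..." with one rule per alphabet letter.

A->AD, B->C, C->BB, D->C

  step 0 ⇒ step 1: AAB ⇒ AD·AD·C
    A ↦ AD
    B ↦ C
    C ↦ BB  (constrained at step 1)
    D ↦ C  (constrained at step 1)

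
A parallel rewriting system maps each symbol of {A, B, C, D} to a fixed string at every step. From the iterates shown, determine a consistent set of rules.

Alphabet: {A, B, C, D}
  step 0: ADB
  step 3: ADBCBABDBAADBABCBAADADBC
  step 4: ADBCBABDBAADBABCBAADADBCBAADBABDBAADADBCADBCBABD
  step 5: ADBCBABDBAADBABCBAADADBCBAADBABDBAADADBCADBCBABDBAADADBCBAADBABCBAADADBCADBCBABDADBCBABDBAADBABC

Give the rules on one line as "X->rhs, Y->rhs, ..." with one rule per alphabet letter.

A->AD, B->BA, C->BD, D->BC

  step 4 ⇒ step 5: ADBCBABDBAADBABCBAADADBCBAADBABDBAADADBCADBCBABD ⇒ AD·BC·BA·BD·BA·AD·BA·BC·BA·AD·AD·BC·BA·AD·BA·BD·BA·AD·AD·BC·AD·BC·BA·BD·BA·AD·AD·BC·BA·AD·BA·BC·BA·AD·AD·BC·AD·BC·BA·BD·AD·BC·BA·BD·BA·AD·BA·BC
    A ↦ AD
    B ↦ BA
    C ↦ BD
    D ↦ BC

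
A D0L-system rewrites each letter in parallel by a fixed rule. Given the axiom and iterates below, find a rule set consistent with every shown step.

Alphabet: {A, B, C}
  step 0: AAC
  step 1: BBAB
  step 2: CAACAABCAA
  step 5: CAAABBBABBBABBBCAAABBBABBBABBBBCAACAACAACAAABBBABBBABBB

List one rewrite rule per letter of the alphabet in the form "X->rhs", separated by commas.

A->B, B->CAA, C->AB

  step 1 ⇒ step 2: BBAB ⇒ CAA·CAA·B·CAA
    A ↦ B
    B ↦ CAA
  step 0 ⇒ step 1: AAC ⇒ B·B·AB
    C ↦ AB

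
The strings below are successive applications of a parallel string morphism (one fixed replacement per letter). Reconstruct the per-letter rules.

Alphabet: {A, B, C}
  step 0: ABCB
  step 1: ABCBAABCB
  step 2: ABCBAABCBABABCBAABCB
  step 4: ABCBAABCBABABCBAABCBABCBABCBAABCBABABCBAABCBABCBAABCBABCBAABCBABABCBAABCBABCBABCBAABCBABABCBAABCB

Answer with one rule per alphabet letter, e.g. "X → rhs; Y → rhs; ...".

A->AB, B->CB, C->AAB

  step 1 ⇒ step 2: ABCBAABCB ⇒ AB·CB·AAB·CB·AB·AB·CB·AAB·CB
    A ↦ AB
    B ↦ CB
    C ↦ AAB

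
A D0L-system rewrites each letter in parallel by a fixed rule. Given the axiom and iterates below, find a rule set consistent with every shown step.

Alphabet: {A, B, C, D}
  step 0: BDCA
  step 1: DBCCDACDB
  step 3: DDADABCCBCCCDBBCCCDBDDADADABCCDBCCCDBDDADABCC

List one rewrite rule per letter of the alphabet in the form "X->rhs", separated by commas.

A->CDB, B->D, C->DA, D->BCC

  step 0 ⇒ step 1: BDCA ⇒ D·BCC·DA·CDB
    A ↦ CDB
    B ↦ D
    C ↦ DA
    D ↦ BCC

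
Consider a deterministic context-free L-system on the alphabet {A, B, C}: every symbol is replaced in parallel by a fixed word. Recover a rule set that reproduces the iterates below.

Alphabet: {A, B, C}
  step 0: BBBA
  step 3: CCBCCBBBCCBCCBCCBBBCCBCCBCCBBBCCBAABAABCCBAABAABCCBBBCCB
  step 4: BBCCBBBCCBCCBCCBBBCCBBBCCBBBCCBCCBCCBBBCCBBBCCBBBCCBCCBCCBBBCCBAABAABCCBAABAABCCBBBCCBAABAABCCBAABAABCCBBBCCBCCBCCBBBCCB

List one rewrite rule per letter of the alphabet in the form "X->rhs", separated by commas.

A->AAB, B->CCB, C->B

  step 3 ⇒ step 4: CCBCCBBBCCBCCBCCBBBCCBCCBCCBBBCCBAABAABCCBAABAABCCBBBCCB ⇒ B·B·CCB·B·B·CCB·CCB·CCB·B·B·CCB·B·B·CCB·B·B·CCB·CCB·CCB·B·B·CCB·B·B·CCB·B·B·CCB·CCB·CCB·B·B·CCB·AAB·AAB·CCB·AAB·AAB·CCB·B·B·CCB·AAB·AAB·CCB·AAB·AAB·CCB·B·B·CCB·CCB·CCB·B·B·CCB
    A ↦ AAB
    B ↦ CCB
    C ↦ B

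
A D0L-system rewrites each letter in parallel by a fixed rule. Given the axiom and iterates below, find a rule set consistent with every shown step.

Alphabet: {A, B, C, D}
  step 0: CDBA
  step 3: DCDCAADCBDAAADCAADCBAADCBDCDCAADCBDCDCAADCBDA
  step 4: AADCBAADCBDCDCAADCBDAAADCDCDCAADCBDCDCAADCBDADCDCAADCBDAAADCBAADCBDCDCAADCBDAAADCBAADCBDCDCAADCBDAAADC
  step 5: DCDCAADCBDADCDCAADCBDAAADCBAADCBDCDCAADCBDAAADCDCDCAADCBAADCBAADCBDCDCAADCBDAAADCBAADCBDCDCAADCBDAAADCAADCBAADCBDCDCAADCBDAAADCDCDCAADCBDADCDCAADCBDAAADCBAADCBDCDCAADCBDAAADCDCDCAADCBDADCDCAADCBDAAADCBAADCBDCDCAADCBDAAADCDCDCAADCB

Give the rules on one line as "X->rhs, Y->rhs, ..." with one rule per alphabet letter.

A->DC, B->DA, C->DCB, D->AA

  step 4 ⇒ step 5: AADCBAADCBDCDCAADCBDAAADCDCDCAADCBDCDCAADCBDADCDCAADCBDAAADCBAADCBDCDCAADCBDAAADCBAADCBDCDCAADCBDAAADC ⇒ DC·DC·AA·DCB·DA·DC·DC·AA·DCB·DA·AA·DCB·AA·DCB·DC·DC·AA·DCB·DA·AA·DC·DC·DC·AA·DCB·AA·DCB·AA·DCB·DC·DC·AA·DCB·DA·AA·DCB·AA·DCB·DC·DC·AA·DCB·DA·AA·DC·AA·DCB·AA·DCB·DC·DC·AA·DCB·DA·AA·DC·DC·DC·AA·DCB·DA·DC·DC·AA·DCB·DA·AA·DCB·AA·DCB·DC·DC·AA·DCB·DA·AA·DC·DC·DC·AA·DCB·DA·DC·DC·AA·DCB·DA·AA·DCB·AA·DCB·DC·DC·AA·DCB·DA·AA·DC·DC·DC·AA·DCB
    A ↦ DC
    B ↦ DA
    C ↦ DCB
    D ↦ AA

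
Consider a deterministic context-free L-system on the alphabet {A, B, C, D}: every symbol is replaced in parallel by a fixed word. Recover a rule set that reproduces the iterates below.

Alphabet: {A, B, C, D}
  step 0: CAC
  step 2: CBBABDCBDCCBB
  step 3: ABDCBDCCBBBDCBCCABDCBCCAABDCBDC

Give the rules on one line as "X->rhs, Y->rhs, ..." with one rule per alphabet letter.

A->CBB, B->BDC, C->A, D->BCC

  step 2 ⇒ step 3: CBBABDCBDCCBB ⇒ A·BDC·BDC·CBB·BDC·BCC·A·BDC·BCC·A·A·BDC·BDC
    A ↦ CBB
    B ↦ BDC
    C ↦ A
    D ↦ BCC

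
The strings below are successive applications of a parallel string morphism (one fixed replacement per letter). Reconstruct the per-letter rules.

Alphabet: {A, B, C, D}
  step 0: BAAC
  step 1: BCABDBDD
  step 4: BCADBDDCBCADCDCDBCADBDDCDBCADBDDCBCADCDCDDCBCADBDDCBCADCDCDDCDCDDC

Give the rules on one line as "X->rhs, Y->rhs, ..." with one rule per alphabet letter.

  step 0 ⇒ step 1: BAAC ⇒ BCA·BD·BD·D
    A ↦ BD
    B ↦ BCA
    C ↦ D
    D ↦ DC  (constrained at step 1)

A->BD, B->BCA, C->D, D->DC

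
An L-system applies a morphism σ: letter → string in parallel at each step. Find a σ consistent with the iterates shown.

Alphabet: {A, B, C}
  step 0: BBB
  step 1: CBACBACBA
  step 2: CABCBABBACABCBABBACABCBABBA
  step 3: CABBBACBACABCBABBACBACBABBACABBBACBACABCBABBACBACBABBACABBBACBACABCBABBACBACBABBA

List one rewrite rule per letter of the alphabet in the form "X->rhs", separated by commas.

A->BBA, B->CBA, C->CAB

  step 2 ⇒ step 3: CABCBABBACABCBABBACABCBABBA ⇒ CAB·BBA·CBA·CAB·CBA·BBA·CBA·CBA·BBA·CAB·BBA·CBA·CAB·CBA·BBA·CBA·CBA·BBA·CAB·BBA·CBA·CAB·CBA·BBA·CBA·CBA·BBA
    A ↦ BBA
    B ↦ CBA
    C ↦ CAB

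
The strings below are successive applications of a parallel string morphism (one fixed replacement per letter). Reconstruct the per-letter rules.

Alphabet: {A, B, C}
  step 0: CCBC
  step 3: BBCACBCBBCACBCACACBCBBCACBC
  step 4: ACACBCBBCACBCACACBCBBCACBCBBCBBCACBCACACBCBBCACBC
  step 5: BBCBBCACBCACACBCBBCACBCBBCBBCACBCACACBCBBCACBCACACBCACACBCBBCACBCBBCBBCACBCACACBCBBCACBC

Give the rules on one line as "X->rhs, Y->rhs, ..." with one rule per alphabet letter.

  step 4 ⇒ step 5: ACACBCBBCACBCACACBCBBCACBCBBCBBCACBCACACBCBBCACBC ⇒ B·BC·B·BC·AC·BC·AC·AC·BC·B·BC·AC·BC·B·BC·B·BC·AC·BC·AC·AC·BC·B·BC·AC·BC·AC·AC·BC·AC·AC·BC·B·BC·AC·BC·B·BC·B·BC·AC·BC·AC·AC·BC·B·BC·AC·BC
    A ↦ B
    B ↦ AC
    C ↦ BC

A->B, B->AC, C->BC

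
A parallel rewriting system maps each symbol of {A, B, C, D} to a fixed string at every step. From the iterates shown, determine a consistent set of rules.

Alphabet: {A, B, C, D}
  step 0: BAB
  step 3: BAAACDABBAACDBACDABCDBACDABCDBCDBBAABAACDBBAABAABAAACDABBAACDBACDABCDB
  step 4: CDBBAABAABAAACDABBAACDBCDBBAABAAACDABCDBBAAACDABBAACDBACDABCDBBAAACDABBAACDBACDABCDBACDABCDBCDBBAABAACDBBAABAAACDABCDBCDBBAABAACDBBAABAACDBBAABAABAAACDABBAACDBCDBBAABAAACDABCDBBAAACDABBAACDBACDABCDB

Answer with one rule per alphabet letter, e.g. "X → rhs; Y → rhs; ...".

A->BAA, B->CDB, C->AC, D->DAB

  step 3 ⇒ step 4: BAAACDABBAACDBACDABCDBACDABCDBCDBBAABAACDBBAABAABAAACDABBAACDBACDABCDB ⇒ CDB·BAA·BAA·BAA·AC·DAB·BAA·CDB·CDB·BAA·BAA·AC·DAB·CDB·BAA·AC·DAB·BAA·CDB·AC·DAB·CDB·BAA·AC·DAB·BAA·CDB·AC·DAB·CDB·AC·DAB·CDB·CDB·BAA·BAA·CDB·BAA·BAA·AC·DAB·CDB·CDB·BAA·BAA·CDB·BAA·BAA·CDB·BAA·BAA·BAA·AC·DAB·BAA·CDB·CDB·BAA·BAA·AC·DAB·CDB·BAA·AC·DAB·BAA·CDB·AC·DAB·CDB
    A ↦ BAA
    B ↦ CDB
    C ↦ AC
    D ↦ DAB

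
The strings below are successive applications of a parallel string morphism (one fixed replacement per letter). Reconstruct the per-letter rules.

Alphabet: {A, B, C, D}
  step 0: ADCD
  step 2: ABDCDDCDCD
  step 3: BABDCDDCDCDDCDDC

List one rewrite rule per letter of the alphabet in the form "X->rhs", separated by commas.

A->B, B->AB, C->D, D->DC

  step 2 ⇒ step 3: ABDCDDCDCD ⇒ B·AB·DC·D·DC·DC·D·DC·D·DC
    A ↦ B
    B ↦ AB
    C ↦ D
    D ↦ DC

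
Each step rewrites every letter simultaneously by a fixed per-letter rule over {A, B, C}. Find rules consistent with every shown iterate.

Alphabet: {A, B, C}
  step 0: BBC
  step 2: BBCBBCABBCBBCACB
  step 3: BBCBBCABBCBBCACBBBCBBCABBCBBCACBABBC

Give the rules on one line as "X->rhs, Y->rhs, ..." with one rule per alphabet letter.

  step 2 ⇒ step 3: BBCBBCABBCBBCACB ⇒ BBC·BBC·A·BBC·BBC·A·CB·BBC·BBC·A·BBC·BBC·A·CB·A·BBC
    A ↦ CB
    B ↦ BBC
    C ↦ A

A->CB, B->BBC, C->A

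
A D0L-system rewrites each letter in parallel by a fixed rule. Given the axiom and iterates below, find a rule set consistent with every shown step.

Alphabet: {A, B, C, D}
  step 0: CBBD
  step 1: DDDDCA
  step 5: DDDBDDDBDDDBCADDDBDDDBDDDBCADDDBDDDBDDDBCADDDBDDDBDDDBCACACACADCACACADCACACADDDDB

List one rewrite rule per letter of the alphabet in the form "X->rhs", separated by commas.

  step 0 ⇒ step 1: CBBD ⇒ DD·D·D·CA
    B ↦ D
    C ↦ DD
    D ↦ CA
    A ↦ DB  (constrained at step 1)

A->DB, B->D, C->DD, D->CA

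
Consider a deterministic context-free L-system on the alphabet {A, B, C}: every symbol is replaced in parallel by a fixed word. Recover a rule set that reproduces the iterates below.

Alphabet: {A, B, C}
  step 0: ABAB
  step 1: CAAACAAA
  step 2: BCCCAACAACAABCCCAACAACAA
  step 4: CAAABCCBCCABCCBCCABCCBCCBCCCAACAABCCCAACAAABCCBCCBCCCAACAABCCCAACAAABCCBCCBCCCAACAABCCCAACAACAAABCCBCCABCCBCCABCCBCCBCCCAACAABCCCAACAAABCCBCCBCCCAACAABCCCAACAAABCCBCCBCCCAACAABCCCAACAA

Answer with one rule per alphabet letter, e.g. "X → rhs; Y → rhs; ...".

  step 1 ⇒ step 2: CAAACAAA ⇒ BCC·CAA·CAA·CAA·BCC·CAA·CAA·CAA
    A ↦ CAA
    C ↦ BCC
  step 0 ⇒ step 1: ABAB ⇒ CAA·A·CAA·A
    B ↦ A

A->CAA, B->A, C->BCC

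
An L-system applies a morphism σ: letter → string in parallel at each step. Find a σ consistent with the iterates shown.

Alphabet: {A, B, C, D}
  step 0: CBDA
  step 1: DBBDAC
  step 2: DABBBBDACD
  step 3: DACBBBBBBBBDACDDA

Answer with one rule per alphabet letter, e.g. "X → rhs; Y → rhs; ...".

  step 2 ⇒ step 3: DABBBBDACD ⇒ DA·C·BB·BB·BB·BB·DA·C·D·DA
    A ↦ C
    B ↦ BB
    C ↦ D
    D ↦ DA

A->C, B->BB, C->D, D->DA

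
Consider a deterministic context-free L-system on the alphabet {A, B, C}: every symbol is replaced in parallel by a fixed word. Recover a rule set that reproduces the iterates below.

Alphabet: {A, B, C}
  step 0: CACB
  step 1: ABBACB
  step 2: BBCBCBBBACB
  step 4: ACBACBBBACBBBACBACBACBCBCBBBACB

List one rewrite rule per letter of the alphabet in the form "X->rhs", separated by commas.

A->BB, B->CB, C->A

  step 1 ⇒ step 2: ABBACB ⇒ BB·CB·CB·BB·A·CB
    A ↦ BB
    B ↦ CB
    C ↦ A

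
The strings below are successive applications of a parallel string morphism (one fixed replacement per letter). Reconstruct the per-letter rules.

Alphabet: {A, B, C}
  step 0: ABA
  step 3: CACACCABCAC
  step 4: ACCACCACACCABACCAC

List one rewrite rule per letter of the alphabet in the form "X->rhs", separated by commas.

A->C, B->AB, C->AC

  step 3 ⇒ step 4: CACACCABCAC ⇒ AC·C·AC·C·AC·AC·C·AB·AC·C·AC
    A ↦ C
    B ↦ AB
    C ↦ AC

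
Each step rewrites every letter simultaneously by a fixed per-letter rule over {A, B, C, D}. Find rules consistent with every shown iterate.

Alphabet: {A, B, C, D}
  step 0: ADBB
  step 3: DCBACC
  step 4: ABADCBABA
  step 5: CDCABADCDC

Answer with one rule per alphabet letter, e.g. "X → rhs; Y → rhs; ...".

  step 4 ⇒ step 5: ABADCBABA ⇒ C·D·C·A·BA·D·C·D·C
    A ↦ C
    B ↦ D
    C ↦ BA
    D ↦ A

A->C, B->D, C->BA, D->A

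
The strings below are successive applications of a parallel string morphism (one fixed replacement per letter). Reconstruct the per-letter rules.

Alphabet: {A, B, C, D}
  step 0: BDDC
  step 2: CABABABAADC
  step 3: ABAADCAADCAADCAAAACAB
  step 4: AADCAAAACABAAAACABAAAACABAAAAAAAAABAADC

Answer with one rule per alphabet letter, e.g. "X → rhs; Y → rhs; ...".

A->AA, B->DC, C->AB, D->C

  step 3 ⇒ step 4: ABAADCAADCAADCAAAACAB ⇒ AA·DC·AA·AA·C·AB·AA·AA·C·AB·AA·AA·C·AB·AA·AA·AA·AA·AB·AA·DC
    A ↦ AA
    B ↦ DC
    C ↦ AB
    D ↦ C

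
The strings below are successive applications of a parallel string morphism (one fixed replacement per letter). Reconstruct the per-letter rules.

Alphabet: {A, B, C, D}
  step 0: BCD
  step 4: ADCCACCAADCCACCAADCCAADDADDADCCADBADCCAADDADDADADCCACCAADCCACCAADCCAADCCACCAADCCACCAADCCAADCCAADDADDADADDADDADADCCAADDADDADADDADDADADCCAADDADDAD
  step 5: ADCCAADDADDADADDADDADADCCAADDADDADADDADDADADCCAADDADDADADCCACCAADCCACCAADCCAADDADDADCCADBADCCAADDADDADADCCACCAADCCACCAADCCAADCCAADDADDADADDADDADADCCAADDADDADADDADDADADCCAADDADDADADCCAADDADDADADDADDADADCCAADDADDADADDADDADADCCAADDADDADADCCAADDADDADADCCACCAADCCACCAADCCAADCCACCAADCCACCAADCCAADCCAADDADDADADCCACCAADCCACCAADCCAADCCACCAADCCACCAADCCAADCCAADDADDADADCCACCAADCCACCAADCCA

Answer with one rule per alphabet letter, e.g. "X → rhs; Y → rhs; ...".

  step 4 ⇒ step 5: ADCCACCAADCCACCAADCCAADDADDADCCADBADCCAADDADDADADCCACCAADCCACCAADCCAADCCACCAADCCACCAADCCAADCCAADDADDADADDADDADADCCAADDADDADADDADDADADCCAADDADDAD ⇒ AD·CCA·ADD·ADD·AD·ADD·ADD·AD·AD·CCA·ADD·ADD·AD·ADD·ADD·AD·AD·CCA·ADD·ADD·AD·AD·CCA·CCA·AD·CCA·CCA·AD·CCA·ADD·ADD·AD·CCA·DB·AD·CCA·ADD·ADD·AD·AD·CCA·CCA·AD·CCA·CCA·AD·CCA·AD·CCA·ADD·ADD·AD·ADD·ADD·AD·AD·CCA·ADD·ADD·AD·ADD·ADD·AD·AD·CCA·ADD·ADD·AD·AD·CCA·ADD·ADD·AD·ADD·ADD·AD·AD·CCA·ADD·ADD·AD·ADD·ADD·AD·AD·CCA·ADD·ADD·AD·AD·CCA·ADD·ADD·AD·AD·CCA·CCA·AD·CCA·CCA·AD·CCA·AD·CCA·CCA·AD·CCA·CCA·AD·CCA·AD·CCA·ADD·ADD·AD·AD·CCA·CCA·AD·CCA·CCA·AD·CCA·AD·CCA·CCA·AD·CCA·CCA·AD·CCA·AD·CCA·ADD·ADD·AD·AD·CCA·CCA·AD·CCA·CCA·AD·CCA
    A ↦ AD
    B ↦ DB
    C ↦ ADD
    D ↦ CCA

A->AD, B->DB, C->ADD, D->CCA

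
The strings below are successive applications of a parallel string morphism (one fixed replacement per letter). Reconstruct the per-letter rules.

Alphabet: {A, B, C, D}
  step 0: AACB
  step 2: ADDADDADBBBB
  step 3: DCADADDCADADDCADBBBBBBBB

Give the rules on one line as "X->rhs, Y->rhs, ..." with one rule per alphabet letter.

  step 2 ⇒ step 3: ADDADDADBBBB ⇒ DC·AD·AD·DC·AD·AD·DC·AD·BB·BB·BB·BB
    A ↦ DC
    B ↦ BB
    D ↦ AD
    C ↦ D  (constrained at step 0)

A->DC, B->BB, C->D, D->AD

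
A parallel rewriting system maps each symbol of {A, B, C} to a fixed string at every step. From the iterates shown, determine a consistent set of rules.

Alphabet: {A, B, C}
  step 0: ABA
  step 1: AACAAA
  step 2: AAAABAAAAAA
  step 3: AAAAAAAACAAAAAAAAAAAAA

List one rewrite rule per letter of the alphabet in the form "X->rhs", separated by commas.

A->AA, B->CA, C->B

  step 2 ⇒ step 3: AAAABAAAAAA ⇒ AA·AA·AA·AA·CA·AA·AA·AA·AA·AA·AA
    A ↦ AA
    B ↦ CA
  step 1 ⇒ step 2: AACAAA ⇒ AA·AA·B·AA·AA·AA
    C ↦ B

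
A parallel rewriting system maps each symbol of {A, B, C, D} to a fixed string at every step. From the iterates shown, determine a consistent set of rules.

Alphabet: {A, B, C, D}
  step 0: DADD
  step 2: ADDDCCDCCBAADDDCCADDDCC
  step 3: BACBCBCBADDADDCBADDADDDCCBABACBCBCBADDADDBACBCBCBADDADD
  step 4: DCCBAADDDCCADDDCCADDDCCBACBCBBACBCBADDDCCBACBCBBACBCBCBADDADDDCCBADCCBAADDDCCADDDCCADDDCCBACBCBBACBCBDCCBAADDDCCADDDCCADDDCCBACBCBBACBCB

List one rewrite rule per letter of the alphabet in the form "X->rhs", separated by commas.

  step 3 ⇒ step 4: BACBCBCBADDADDCBADDADDDCCBABACBCBCBADDADDBACBCBCBADDADD ⇒ DCC·BA·ADD·DCC·ADD·DCC·ADD·DCC·BA·CB·CB·BA·CB·CB·ADD·DCC·BA·CB·CB·BA·CB·CB·CB·ADD·ADD·DCC·BA·DCC·BA·ADD·DCC·ADD·DCC·ADD·DCC·BA·CB·CB·BA·CB·CB·DCC·BA·ADD·DCC·ADD·DCC·ADD·DCC·BA·CB·CB·BA·CB·CB
    A ↦ BA
    B ↦ DCC
    C ↦ ADD
    D ↦ CB

A->BA, B->DCC, C->ADD, D->CB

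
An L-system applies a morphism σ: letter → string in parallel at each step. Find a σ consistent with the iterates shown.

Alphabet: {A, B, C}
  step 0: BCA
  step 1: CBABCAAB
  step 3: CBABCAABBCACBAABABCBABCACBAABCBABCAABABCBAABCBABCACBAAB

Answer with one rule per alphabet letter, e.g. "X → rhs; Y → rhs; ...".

A->AB, B->CBA, C->BCA

  step 0 ⇒ step 1: BCA ⇒ CBA·BCA·AB
    A ↦ AB
    B ↦ CBA
    C ↦ BCA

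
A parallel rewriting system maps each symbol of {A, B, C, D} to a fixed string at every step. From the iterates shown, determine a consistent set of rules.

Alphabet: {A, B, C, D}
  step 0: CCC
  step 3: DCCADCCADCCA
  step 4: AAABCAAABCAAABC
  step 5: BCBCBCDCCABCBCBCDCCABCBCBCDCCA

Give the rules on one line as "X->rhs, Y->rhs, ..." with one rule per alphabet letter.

A->BC, B->DCC, C->A, D->A

  step 4 ⇒ step 5: AAABCAAABCAAABC ⇒ BC·BC·BC·DCC·A·BC·BC·BC·DCC·A·BC·BC·BC·DCC·A
    A ↦ BC
    B ↦ DCC
    C ↦ A
  step 3 ⇒ step 4: DCCADCCADCCA ⇒ A·A·A·BC·A·A·A·BC·A·A·A·BC
    D ↦ A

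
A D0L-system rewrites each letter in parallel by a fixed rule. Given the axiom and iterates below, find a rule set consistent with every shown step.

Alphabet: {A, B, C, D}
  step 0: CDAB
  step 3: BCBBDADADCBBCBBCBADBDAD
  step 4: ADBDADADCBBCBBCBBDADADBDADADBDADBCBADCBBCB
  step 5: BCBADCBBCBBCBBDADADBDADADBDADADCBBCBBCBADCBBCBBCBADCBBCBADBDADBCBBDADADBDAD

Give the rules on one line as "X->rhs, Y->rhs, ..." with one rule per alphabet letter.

A->B, B->AD, C->BD, D->CB

  step 4 ⇒ step 5: ADBDADADCBBCBBCBBDADADBDADADBDADBCBADCBBCB ⇒ B·CB·AD·CB·B·CB·B·CB·BD·AD·AD·BD·AD·AD·BD·AD·AD·CB·B·CB·B·CB·AD·CB·B·CB·B·CB·AD·CB·B·CB·AD·BD·AD·B·CB·BD·AD·AD·BD·AD
    A ↦ B
    B ↦ AD
    C ↦ BD
    D ↦ CB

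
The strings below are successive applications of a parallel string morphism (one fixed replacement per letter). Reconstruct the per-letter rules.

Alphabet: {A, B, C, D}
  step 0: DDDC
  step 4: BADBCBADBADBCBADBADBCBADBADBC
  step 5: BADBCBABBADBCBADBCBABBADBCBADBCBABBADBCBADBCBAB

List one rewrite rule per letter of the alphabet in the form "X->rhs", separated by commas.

A->D, B->BA, C->B, D->BC

  step 4 ⇒ step 5: BADBCBADBADBCBADBADBCBADBADBC ⇒ BA·D·BC·BA·B·BA·D·BC·BA·D·BC·BA·B·BA·D·BC·BA·D·BC·BA·B·BA·D·BC·BA·D·BC·BA·B
    A ↦ D
    B ↦ BA
    C ↦ B
    D ↦ BC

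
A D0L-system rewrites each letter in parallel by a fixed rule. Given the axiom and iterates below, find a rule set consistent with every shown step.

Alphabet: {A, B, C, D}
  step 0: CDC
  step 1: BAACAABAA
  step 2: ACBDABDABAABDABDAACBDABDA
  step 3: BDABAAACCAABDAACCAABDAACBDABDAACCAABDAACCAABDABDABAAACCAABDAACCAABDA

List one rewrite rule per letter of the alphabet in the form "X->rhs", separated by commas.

  step 2 ⇒ step 3: ACBDABDABAABDABDAACBDABDA ⇒ BDA·BAA·AC·CAA·BDA·AC·CAA·BDA·AC·BDA·BDA·AC·CAA·BDA·AC·CAA·BDA·BDA·BAA·AC·CAA·BDA·AC·CAA·BDA
    A ↦ BDA
    B ↦ AC
    C ↦ BAA
    D ↦ CAA

A->BDA, B->AC, C->BAA, D->CAA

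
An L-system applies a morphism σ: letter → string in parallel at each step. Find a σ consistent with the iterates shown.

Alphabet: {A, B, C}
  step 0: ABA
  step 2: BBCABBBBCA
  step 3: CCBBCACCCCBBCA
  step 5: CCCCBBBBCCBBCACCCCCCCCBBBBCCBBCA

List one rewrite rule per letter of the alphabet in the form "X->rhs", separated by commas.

A->CA, B->C, C->BB

  step 2 ⇒ step 3: BBCABBBBCA ⇒ C·C·BB·CA·C·C·C·C·BB·CA
    A ↦ CA
    B ↦ C
    C ↦ BB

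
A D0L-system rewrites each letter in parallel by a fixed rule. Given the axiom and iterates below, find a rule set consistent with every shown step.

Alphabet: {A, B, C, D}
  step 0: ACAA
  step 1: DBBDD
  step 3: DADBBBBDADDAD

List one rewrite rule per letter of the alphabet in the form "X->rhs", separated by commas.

A->D, B->C, C->BB, D->AD

  step 0 ⇒ step 1: ACAA ⇒ D·BB·D·D
    A ↦ D
    C ↦ BB
    B ↦ C  (constrained at step 1)
    D ↦ AD  (constrained at step 1)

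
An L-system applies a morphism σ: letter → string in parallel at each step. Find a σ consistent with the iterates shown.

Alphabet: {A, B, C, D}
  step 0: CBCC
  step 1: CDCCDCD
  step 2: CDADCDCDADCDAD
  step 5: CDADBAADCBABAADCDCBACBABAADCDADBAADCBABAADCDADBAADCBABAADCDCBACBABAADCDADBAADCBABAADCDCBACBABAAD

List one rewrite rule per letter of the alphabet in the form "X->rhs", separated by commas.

  step 1 ⇒ step 2: CDCCDCD ⇒ CD·AD·CD·CD·AD·CD·AD
    C ↦ CD
    D ↦ AD
    A ↦ BA  (constrained at step 2)
  step 0 ⇒ step 1: CBCC ⇒ CD·C·CD·CD
    B ↦ C

A->BA, B->C, C->CD, D->AD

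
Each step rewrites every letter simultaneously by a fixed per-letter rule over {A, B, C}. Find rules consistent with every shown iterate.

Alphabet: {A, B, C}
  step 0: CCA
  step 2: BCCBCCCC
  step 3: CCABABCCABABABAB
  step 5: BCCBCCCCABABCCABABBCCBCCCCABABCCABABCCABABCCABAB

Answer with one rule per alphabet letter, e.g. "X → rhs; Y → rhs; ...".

  step 2 ⇒ step 3: BCCBCCCC ⇒ CC·AB·AB·CC·AB·AB·AB·AB
    B ↦ CC
    C ↦ AB
    A ↦ B  (constrained at step 0)

A->B, B->CC, C->AB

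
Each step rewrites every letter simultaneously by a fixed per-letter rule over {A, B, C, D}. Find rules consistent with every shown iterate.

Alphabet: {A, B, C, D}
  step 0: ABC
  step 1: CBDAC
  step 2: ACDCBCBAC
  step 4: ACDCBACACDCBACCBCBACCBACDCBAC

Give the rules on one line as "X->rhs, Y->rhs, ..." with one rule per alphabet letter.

A->CB, B->D, C->AC, D->CB

  step 1 ⇒ step 2: CBDAC ⇒ AC·D·CB·CB·AC
    A ↦ CB
    B ↦ D
    C ↦ AC
    D ↦ CB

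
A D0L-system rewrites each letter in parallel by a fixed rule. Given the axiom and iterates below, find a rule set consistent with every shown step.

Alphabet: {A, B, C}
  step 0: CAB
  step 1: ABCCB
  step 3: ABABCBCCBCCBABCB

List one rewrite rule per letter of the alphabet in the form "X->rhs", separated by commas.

  step 0 ⇒ step 1: CAB ⇒ AB·C·CB
    A ↦ C
    B ↦ CB
    C ↦ AB

A->C, B->CB, C->AB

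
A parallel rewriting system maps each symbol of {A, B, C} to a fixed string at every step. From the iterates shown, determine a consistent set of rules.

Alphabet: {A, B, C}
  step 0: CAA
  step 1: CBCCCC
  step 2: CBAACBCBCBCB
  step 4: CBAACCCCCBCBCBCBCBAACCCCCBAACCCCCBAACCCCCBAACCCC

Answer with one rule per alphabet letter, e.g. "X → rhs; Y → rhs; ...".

A->CC, B->AA, C->CB

  step 1 ⇒ step 2: CBCCCC ⇒ CB·AA·CB·CB·CB·CB
    B ↦ AA
    C ↦ CB
  step 0 ⇒ step 1: CAA ⇒ CB·CC·CC
    A ↦ CC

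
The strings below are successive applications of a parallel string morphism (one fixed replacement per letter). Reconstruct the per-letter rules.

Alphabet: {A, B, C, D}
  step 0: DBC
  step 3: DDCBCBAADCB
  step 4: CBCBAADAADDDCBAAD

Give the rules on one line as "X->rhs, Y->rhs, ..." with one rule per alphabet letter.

  step 3 ⇒ step 4: DDCBCBAADCB ⇒ CB·CB·A·AD·A·AD·D·D·CB·A·AD
    A ↦ D
    B ↦ AD
    C ↦ A
    D ↦ CB

A->D, B->AD, C->A, D->CB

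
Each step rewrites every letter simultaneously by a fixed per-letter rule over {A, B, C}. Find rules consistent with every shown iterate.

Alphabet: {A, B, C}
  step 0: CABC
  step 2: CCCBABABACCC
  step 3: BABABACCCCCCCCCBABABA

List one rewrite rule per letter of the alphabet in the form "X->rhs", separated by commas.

A->CC, B->C, C->BA

  step 2 ⇒ step 3: CCCBABABACCC ⇒ BA·BA·BA·C·CC·C·CC·C·CC·BA·BA·BA
    A ↦ CC
    B ↦ C
    C ↦ BA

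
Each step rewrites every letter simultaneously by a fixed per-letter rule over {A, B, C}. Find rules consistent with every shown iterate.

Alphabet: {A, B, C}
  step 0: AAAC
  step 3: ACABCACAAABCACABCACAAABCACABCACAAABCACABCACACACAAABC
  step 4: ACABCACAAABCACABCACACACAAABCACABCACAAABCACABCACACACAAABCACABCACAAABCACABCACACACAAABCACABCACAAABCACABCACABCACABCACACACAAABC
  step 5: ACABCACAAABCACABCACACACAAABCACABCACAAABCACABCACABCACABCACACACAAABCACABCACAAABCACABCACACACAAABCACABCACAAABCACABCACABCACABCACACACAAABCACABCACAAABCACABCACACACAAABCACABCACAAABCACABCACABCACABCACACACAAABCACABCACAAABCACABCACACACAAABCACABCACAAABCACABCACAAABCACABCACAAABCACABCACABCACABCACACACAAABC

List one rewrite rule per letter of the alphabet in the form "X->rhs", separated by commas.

A->AC, B->AA, C->ABC

  step 4 ⇒ step 5: ACABCACAAABCACABCACACACAAABCACABCACAAABCACABCACACACAAABCACABCACAAABCACABCACACACAAABCACABCACAAABCACABCACABCACABCACACACAAABC ⇒ AC·ABC·AC·AA·ABC·AC·ABC·AC·AC·AC·AA·ABC·AC·ABC·AC·AA·ABC·AC·ABC·AC·ABC·AC·ABC·AC·AC·AC·AA·ABC·AC·ABC·AC·AA·ABC·AC·ABC·AC·AC·AC·AA·ABC·AC·ABC·AC·AA·ABC·AC·ABC·AC·ABC·AC·ABC·AC·AC·AC·AA·ABC·AC·ABC·AC·AA·ABC·AC·ABC·AC·AC·AC·AA·ABC·AC·ABC·AC·AA·ABC·AC·ABC·AC·ABC·AC·ABC·AC·AC·AC·AA·ABC·AC·ABC·AC·AA·ABC·AC·ABC·AC·AC·AC·AA·ABC·AC·ABC·AC·AA·ABC·AC·ABC·AC·AA·ABC·AC·ABC·AC·AA·ABC·AC·ABC·AC·ABC·AC·ABC·AC·AC·AC·AA·ABC
    A ↦ AC
    B ↦ AA
    C ↦ ABC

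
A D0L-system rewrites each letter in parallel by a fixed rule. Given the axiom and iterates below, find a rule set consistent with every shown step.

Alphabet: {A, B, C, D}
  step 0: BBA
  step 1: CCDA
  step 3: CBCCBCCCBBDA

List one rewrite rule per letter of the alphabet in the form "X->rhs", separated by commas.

A->DA, B->C, C->CB, D->BB

  step 0 ⇒ step 1: BBA ⇒ C·C·DA
    A ↦ DA
    B ↦ C
    C ↦ CB  (constrained at step 1)
    D ↦ BB  (constrained at step 1)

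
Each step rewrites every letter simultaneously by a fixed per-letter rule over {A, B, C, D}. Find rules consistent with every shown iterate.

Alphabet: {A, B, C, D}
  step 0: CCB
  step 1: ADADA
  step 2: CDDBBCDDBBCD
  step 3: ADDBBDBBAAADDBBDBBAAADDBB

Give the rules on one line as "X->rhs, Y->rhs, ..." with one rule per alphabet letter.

A->CD, B->A, C->AD, D->DBB

  step 2 ⇒ step 3: CDDBBCDDBBCD ⇒ AD·DBB·DBB·A·A·AD·DBB·DBB·A·A·AD·DBB
    B ↦ A
    C ↦ AD
    D ↦ DBB
  step 1 ⇒ step 2: ADADA ⇒ CD·DBB·CD·DBB·CD
    A ↦ CD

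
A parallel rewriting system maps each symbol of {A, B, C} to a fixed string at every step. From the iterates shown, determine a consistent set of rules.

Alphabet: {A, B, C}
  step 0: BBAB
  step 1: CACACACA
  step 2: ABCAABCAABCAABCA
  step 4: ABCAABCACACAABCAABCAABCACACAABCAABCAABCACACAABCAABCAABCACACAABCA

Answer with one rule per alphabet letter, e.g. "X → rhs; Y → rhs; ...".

  step 1 ⇒ step 2: CACACACA ⇒ AB·CA·AB·CA·AB·CA·AB·CA
    A ↦ CA
    C ↦ AB
  step 0 ⇒ step 1: BBAB ⇒ CA·CA·CA·CA
    B ↦ CA

A->CA, B->CA, C->AB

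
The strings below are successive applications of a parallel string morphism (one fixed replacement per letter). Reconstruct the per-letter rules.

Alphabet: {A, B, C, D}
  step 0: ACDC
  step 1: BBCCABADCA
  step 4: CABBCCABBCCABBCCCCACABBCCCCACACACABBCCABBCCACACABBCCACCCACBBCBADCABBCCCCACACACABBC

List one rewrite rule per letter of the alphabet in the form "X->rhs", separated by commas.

A->BBC, B->C, C->CA, D->BAD

  step 0 ⇒ step 1: ACDC ⇒ BBC·CA·BAD·CA
    A ↦ BBC
    C ↦ CA
    D ↦ BAD
    B ↦ C  (constrained at step 1)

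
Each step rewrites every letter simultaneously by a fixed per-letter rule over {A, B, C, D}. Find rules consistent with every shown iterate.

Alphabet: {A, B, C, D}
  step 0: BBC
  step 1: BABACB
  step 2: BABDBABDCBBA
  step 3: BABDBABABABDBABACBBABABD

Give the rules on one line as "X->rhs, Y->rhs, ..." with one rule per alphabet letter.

  step 2 ⇒ step 3: BABDBABDCBBA ⇒ BA·BD·BA·BA·BA·BD·BA·BA·CB·BA·BA·BD
    A ↦ BD
    B ↦ BA
    C ↦ CB
    D ↦ BA

A->BD, B->BA, C->CB, D->BA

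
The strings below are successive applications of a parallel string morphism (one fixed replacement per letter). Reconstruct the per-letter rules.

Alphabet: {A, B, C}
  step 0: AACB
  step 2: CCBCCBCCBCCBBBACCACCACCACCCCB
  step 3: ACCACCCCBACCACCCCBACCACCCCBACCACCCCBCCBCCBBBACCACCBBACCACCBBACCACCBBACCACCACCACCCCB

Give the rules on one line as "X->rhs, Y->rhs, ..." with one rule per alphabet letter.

  step 2 ⇒ step 3: CCBCCBCCBCCBBBACCACCACCACCCCB ⇒ ACC·ACC·CCB·ACC·ACC·CCB·ACC·ACC·CCB·ACC·ACC·CCB·CCB·CCB·BB·ACC·ACC·BB·ACC·ACC·BB·ACC·ACC·BB·ACC·ACC·ACC·ACC·CCB
    A ↦ BB
    B ↦ CCB
    C ↦ ACC

A->BB, B->CCB, C->ACC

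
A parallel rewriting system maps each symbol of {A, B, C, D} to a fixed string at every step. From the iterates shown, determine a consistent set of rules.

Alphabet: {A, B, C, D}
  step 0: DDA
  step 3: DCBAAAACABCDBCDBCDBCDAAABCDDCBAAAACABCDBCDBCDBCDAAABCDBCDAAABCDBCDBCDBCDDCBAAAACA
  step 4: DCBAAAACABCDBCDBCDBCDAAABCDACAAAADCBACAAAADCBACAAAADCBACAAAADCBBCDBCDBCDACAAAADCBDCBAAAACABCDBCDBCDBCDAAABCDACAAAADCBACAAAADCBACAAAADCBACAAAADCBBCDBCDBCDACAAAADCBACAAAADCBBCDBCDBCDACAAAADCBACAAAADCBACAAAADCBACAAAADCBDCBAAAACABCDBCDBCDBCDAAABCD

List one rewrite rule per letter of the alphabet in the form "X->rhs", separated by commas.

  step 3 ⇒ step 4: DCBAAAACABCDBCDBCDBCDAAABCDDCBAAAACABCDBCDBCDBCDAAABCDBCDAAABCDBCDBCDBCDDCBAAAACA ⇒ DCB·AAA·ACA·BCD·BCD·BCD·BCD·AAA·BCD·ACA·AAA·DCB·ACA·AAA·DCB·ACA·AAA·DCB·ACA·AAA·DCB·BCD·BCD·BCD·ACA·AAA·DCB·DCB·AAA·ACA·BCD·BCD·BCD·BCD·AAA·BCD·ACA·AAA·DCB·ACA·AAA·DCB·ACA·AAA·DCB·ACA·AAA·DCB·BCD·BCD·BCD·ACA·AAA·DCB·ACA·AAA·DCB·BCD·BCD·BCD·ACA·AAA·DCB·ACA·AAA·DCB·ACA·AAA·DCB·ACA·AAA·DCB·DCB·AAA·ACA·BCD·BCD·BCD·BCD·AAA·BCD
    A ↦ BCD
    B ↦ ACA
    C ↦ AAA
    D ↦ DCB

A->BCD, B->ACA, C->AAA, D->DCB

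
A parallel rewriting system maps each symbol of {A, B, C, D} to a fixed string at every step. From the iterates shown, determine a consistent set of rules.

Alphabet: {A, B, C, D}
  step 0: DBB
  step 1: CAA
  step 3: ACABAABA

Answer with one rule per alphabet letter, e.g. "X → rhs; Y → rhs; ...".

  step 0 ⇒ step 1: DBB ⇒ C·A·A
    B ↦ A
    D ↦ C
    A ↦ AB  (constrained at step 1)
    C ↦ BD  (constrained at step 1)

A->AB, B->A, C->BD, D->C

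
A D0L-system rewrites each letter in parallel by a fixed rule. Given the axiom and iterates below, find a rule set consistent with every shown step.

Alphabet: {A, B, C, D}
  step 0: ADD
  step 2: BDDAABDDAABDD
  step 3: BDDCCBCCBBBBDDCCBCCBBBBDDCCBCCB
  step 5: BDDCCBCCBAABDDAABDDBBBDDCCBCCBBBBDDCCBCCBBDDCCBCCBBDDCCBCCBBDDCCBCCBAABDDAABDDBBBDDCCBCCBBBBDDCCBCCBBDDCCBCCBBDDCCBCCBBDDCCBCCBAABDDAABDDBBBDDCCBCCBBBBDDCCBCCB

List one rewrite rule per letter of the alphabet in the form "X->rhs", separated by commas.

  step 2 ⇒ step 3: BDDAABDDAABDD ⇒ BDD·CCB·CCB·B·B·BDD·CCB·CCB·B·B·BDD·CCB·CCB
    A ↦ B
    B ↦ BDD
    D ↦ CCB
    C ↦ A  (constrained at step 3)

A->B, B->BDD, C->A, D->CCB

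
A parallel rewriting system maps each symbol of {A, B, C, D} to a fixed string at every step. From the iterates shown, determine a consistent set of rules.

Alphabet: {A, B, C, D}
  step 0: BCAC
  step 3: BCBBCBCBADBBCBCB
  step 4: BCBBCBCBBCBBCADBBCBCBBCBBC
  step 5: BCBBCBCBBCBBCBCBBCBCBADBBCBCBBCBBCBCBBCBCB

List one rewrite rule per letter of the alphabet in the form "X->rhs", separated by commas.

A->AD, B->BC, C->B, D->B

  step 4 ⇒ step 5: BCBBCBCBBCBBCADBBCBCBBCBBC ⇒ BC·B·BC·BC·B·BC·B·BC·BC·B·BC·BC·B·AD·B·BC·BC·B·BC·B·BC·BC·B·BC·BC·B
    A ↦ AD
    B ↦ BC
    C ↦ B
    D ↦ B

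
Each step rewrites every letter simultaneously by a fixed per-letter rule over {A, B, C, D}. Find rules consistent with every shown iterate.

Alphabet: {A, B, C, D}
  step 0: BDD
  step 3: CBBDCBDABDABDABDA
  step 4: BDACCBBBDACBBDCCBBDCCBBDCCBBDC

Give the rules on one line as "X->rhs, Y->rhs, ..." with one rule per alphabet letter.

  step 3 ⇒ step 4: CBBDCBDABDABDABDA ⇒ BDA·C·C·BB·BDA·C·BB·DC·C·BB·DC·C·BB·DC·C·BB·DC
    A ↦ DC
    B ↦ C
    C ↦ BDA
    D ↦ BB

A->DC, B->C, C->BDA, D->BB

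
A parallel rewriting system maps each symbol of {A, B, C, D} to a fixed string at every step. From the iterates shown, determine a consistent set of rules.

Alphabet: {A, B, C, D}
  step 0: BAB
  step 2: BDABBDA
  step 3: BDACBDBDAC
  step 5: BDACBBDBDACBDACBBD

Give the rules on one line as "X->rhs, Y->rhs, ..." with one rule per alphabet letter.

  step 2 ⇒ step 3: BDABBDA ⇒ BD·A·C·BD·BD·A·C
    A ↦ C
    B ↦ BD
    D ↦ A
    C ↦ B  (constrained at step 3)

A->C, B->BD, C->B, D->A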